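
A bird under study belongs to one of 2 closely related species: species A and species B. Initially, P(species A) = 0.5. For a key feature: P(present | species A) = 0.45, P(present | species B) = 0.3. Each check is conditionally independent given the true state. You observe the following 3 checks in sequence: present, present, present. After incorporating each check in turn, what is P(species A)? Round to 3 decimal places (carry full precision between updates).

0.771

After 'present': P(species A) = 0.45·0.5000 / (0.45·0.5000 + 0.3·0.5000) ≈ 0.6000
After 'present': P(species A) = 0.45·0.6000 / (0.45·0.6000 + 0.3·0.4000) ≈ 0.6923
After 'present': P(species A) = 0.45·0.6923 / (0.45·0.6923 + 0.3·0.3077) ≈ 0.7714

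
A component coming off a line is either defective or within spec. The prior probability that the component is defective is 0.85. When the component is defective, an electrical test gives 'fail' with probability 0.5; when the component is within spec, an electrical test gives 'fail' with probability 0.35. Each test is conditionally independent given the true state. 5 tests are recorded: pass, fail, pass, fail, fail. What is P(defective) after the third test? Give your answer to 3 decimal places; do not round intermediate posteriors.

0.827

Each posterior becomes the prior for the next update.
After 'pass': P(defective) = 0.5·0.8500 / (0.5·0.8500 + 0.65·0.1500) ≈ 0.8134
After 'fail': P(defective) = 0.5·0.8134 / (0.5·0.8134 + 0.35·0.1866) ≈ 0.8616
After 'pass': P(defective) = 0.5·0.8616 / (0.5·0.8616 + 0.65·0.1384) ≈ 0.8273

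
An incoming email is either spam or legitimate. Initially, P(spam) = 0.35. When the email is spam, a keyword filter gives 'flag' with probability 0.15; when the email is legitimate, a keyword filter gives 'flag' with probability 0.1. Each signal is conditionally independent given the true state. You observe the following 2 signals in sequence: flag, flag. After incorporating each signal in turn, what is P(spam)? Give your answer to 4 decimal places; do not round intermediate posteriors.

0.5478

After 'flag': P(spam) = 0.15·0.3500 / (0.15·0.3500 + 0.1·0.6500) ≈ 0.4468
After 'flag': P(spam) = 0.15·0.4468 / (0.15·0.4468 + 0.1·0.5532) ≈ 0.5478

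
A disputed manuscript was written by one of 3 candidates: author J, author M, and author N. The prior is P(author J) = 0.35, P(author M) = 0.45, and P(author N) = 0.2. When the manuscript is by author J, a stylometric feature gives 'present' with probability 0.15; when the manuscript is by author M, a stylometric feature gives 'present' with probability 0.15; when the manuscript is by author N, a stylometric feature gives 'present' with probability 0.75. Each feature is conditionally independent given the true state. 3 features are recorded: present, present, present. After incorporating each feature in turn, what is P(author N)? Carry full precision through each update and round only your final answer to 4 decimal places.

After 'present': normaliser = 0.15·0.3500 + 0.15·0.4500 + 0.75·0.2000; P(author J) ≈ 0.1944, P(author M) ≈ 0.2500, P(author N) ≈ 0.5556
After 'present': normaliser = 0.15·0.1944 + 0.15·0.2500 + 0.75·0.5556; P(author J) ≈ 0.0603, P(author M) ≈ 0.0776, P(author N) ≈ 0.8621
After 'present': normaliser = 0.15·0.0603 + 0.15·0.0776 + 0.75·0.8621; P(author J) ≈ 0.0136, P(author M) ≈ 0.0174, P(author N) ≈ 0.9690

0.9690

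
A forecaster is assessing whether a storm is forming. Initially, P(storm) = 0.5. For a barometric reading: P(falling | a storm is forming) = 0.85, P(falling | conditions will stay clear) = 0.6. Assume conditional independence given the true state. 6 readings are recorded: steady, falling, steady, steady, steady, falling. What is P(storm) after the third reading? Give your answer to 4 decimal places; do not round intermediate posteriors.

0.1661

After 'steady': P(storm) = 0.15·0.5000 / (0.15·0.5000 + 0.4·0.5000) ≈ 0.2727
After 'falling': P(storm) = 0.85·0.2727 / (0.85·0.2727 + 0.6·0.7273) ≈ 0.3469
After 'steady': P(storm) = 0.15·0.3469 / (0.15·0.3469 + 0.4·0.6531) ≈ 0.1661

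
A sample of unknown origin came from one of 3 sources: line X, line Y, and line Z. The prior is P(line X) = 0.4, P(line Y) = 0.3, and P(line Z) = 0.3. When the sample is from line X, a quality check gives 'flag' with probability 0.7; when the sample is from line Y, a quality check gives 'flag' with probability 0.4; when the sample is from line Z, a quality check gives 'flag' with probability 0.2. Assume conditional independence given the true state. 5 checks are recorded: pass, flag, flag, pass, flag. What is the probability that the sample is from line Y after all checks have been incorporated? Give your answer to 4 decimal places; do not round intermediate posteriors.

After 'pass': normaliser = 0.3·0.4000 + 0.6·0.3000 + 0.8·0.3000; P(line X) ≈ 0.2222, P(line Y) ≈ 0.3333, P(line Z) ≈ 0.4444
After 'flag': normaliser = 0.7·0.2222 + 0.4·0.3333 + 0.2·0.4444; P(line X) ≈ 0.4118, P(line Y) ≈ 0.3529, P(line Z) ≈ 0.2353
After 'flag': normaliser = 0.7·0.4118 + 0.4·0.3529 + 0.2·0.2353; P(line X) ≈ 0.6049, P(line Y) ≈ 0.2963, P(line Z) ≈ 0.0988
After 'pass': normaliser = 0.3·0.6049 + 0.6·0.2963 + 0.8·0.0988; P(line X) ≈ 0.4141, P(line Y) ≈ 0.4056, P(line Z) ≈ 0.1803
After 'flag': normaliser = 0.7·0.4141 + 0.4·0.4056 + 0.2·0.1803; P(line X) ≈ 0.5938, P(line Y) ≈ 0.3324, P(line Z) ≈ 0.0739

0.3324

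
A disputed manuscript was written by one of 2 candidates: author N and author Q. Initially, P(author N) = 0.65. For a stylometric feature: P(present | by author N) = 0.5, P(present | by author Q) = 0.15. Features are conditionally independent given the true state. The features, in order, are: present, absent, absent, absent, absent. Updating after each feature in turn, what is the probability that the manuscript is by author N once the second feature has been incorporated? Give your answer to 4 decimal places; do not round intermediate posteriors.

After 'present': P(author N) = 0.5·0.6500 / (0.5·0.6500 + 0.15·0.3500) ≈ 0.8609
After 'absent': P(author N) = 0.5·0.8609 / (0.5·0.8609 + 0.85·0.1391) ≈ 0.7846

0.7846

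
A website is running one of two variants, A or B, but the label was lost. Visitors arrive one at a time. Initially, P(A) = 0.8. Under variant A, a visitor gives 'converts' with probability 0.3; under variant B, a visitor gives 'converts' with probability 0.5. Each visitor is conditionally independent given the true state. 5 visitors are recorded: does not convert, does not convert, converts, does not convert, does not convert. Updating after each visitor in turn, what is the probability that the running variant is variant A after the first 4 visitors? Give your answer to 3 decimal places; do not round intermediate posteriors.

Each posterior becomes the prior for the next update.
After 'does not convert': P(A) = 0.7·0.8000 / (0.7·0.8000 + 0.5·0.2000) ≈ 0.8485
After 'does not convert': P(A) = 0.7·0.8485 / (0.7·0.8485 + 0.5·0.1515) ≈ 0.8869
After 'converts': P(A) = 0.3·0.8869 / (0.3·0.8869 + 0.5·0.1131) ≈ 0.8247
After 'does not convert': P(A) = 0.7·0.8247 / (0.7·0.8247 + 0.5·0.1753) ≈ 0.8682

0.868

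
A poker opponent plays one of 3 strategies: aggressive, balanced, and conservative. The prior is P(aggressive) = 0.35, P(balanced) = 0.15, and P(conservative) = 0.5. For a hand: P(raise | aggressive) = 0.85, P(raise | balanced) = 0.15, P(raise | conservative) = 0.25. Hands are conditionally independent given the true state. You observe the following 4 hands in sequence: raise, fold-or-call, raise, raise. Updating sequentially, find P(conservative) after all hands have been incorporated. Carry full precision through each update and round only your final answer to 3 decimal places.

0.152

Each posterior becomes the prior for the next update.
After 'raise': normaliser = 0.85·0.3500 + 0.15·0.1500 + 0.25·0.5000; P(aggressive) ≈ 0.6685, P(balanced) ≈ 0.0506, P(conservative) ≈ 0.2809
After 'fold-or-call': normaliser = 0.15·0.6685 + 0.85·0.0506 + 0.75·0.2809; P(aggressive) ≈ 0.2833, P(balanced) ≈ 0.1214, P(conservative) ≈ 0.5952
After 'raise': normaliser = 0.85·0.2833 + 0.15·0.1214 + 0.25·0.5952; P(aggressive) ≈ 0.5905, P(balanced) ≈ 0.0447, P(conservative) ≈ 0.3649
After 'raise': normaliser = 0.85·0.5905 + 0.15·0.0447 + 0.25·0.3649; P(aggressive) ≈ 0.8368, P(balanced) ≈ 0.0112, P(conservative) ≈ 0.1521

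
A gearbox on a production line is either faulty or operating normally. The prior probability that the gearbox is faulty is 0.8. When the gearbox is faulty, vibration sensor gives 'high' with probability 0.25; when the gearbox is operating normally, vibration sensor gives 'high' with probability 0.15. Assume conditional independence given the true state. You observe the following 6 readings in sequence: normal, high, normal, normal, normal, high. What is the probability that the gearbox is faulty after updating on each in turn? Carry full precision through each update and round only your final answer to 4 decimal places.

0.8707

After 'normal': P(faulty) = 0.75·0.8000 / (0.75·0.8000 + 0.85·0.2000) ≈ 0.7792
After 'high': P(faulty) = 0.25·0.7792 / (0.25·0.7792 + 0.15·0.2208) ≈ 0.8547
After 'normal': P(faulty) = 0.75·0.8547 / (0.75·0.8547 + 0.85·0.1453) ≈ 0.8385
After 'normal': P(faulty) = 0.75·0.8385 / (0.75·0.8385 + 0.85·0.1615) ≈ 0.8208
After 'normal': P(faulty) = 0.75·0.8208 / (0.75·0.8208 + 0.85·0.1792) ≈ 0.8016
After 'high': P(faulty) = 0.25·0.8016 / (0.25·0.8016 + 0.15·0.1984) ≈ 0.8707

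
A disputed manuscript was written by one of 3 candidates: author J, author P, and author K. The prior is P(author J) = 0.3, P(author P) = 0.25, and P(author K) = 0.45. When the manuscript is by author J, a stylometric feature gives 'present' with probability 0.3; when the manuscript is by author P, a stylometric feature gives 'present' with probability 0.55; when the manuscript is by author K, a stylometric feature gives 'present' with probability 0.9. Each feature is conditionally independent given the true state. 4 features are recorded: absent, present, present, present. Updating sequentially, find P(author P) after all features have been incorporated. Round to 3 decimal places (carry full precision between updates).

After 'absent': normaliser = 0.7·0.3000 + 0.45·0.2500 + 0.1·0.4500; P(author J) ≈ 0.5714, P(author P) ≈ 0.3061, P(author K) ≈ 0.1224
After 'present': normaliser = 0.3·0.5714 + 0.55·0.3061 + 0.9·0.1224; P(author J) ≈ 0.3810, P(author P) ≈ 0.3741, P(author K) ≈ 0.2449
After 'present': normaliser = 0.3·0.3810 + 0.55·0.3741 + 0.9·0.2449; P(author J) ≈ 0.2115, P(author P) ≈ 0.3807, P(author K) ≈ 0.4078
After 'present': normaliser = 0.3·0.2115 + 0.55·0.3807 + 0.9·0.4078; P(author J) ≈ 0.0991, P(author P) ≈ 0.3273, P(author K) ≈ 0.5736

0.327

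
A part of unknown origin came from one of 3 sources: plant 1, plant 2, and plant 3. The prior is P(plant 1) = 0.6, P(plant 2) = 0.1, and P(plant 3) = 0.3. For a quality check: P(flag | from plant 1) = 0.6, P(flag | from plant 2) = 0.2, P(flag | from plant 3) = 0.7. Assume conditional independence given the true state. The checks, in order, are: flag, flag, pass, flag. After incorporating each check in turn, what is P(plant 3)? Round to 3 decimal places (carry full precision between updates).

After 'flag': normaliser = 0.6·0.6000 + 0.2·0.1000 + 0.7·0.3000; P(plant 1) ≈ 0.6102, P(plant 2) ≈ 0.0339, P(plant 3) ≈ 0.3559
After 'flag': normaliser = 0.6·0.6102 + 0.2·0.0339 + 0.7·0.3559; P(plant 1) ≈ 0.5886, P(plant 2) ≈ 0.0109, P(plant 3) ≈ 0.4005
After 'pass': normaliser = 0.4·0.5886 + 0.8·0.0109 + 0.3·0.4005; P(plant 1) ≈ 0.6462, P(plant 2) ≈ 0.0239, P(plant 3) ≈ 0.3298
After 'flag': normaliser = 0.6·0.6462 + 0.2·0.0239 + 0.7·0.3298; P(plant 1) ≈ 0.6220, P(plant 2) ≈ 0.0077, P(plant 3) ≈ 0.3704

0.370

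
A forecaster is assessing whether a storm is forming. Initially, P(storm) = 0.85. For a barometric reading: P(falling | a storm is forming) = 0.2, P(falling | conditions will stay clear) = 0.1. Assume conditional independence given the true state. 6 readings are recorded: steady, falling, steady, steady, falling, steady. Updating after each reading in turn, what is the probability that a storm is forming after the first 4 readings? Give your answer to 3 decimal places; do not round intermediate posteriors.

0.888

Each posterior becomes the prior for the next update.
After 'steady': P(storm) = 0.8·0.8500 / (0.8·0.8500 + 0.9·0.1500) ≈ 0.8344
After 'falling': P(storm) = 0.2·0.8344 / (0.2·0.8344 + 0.1·0.1656) ≈ 0.9097
After 'steady': P(storm) = 0.8·0.9097 / (0.8·0.9097 + 0.9·0.0903) ≈ 0.8995
After 'steady': P(storm) = 0.8·0.8995 / (0.8·0.8995 + 0.9·0.1005) ≈ 0.8884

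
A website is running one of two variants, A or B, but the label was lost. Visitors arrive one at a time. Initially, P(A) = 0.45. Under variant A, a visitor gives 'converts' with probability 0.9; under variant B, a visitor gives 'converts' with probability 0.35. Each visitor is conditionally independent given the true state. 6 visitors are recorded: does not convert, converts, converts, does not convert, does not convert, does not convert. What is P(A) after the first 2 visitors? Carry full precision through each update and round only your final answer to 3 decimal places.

0.245

After 'does not convert': P(A) = 0.1·0.4500 / (0.1·0.4500 + 0.65·0.5500) ≈ 0.1118
After 'converts': P(A) = 0.9·0.1118 / (0.9·0.1118 + 0.35·0.8882) ≈ 0.2445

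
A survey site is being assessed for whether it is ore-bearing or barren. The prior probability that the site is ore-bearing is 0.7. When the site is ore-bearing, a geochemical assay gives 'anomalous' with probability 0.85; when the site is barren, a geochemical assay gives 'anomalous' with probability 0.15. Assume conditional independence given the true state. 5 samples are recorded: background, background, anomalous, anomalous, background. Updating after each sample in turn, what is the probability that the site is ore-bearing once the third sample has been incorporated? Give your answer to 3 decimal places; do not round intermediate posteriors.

0.292

Each posterior becomes the prior for the next update.
After 'background': P(ore) = 0.15·0.7000 / (0.15·0.7000 + 0.85·0.3000) ≈ 0.2917
After 'background': P(ore) = 0.15·0.2917 / (0.15·0.2917 + 0.85·0.7083) ≈ 0.0677
After 'anomalous': P(ore) = 0.85·0.0677 / (0.85·0.0677 + 0.15·0.9323) ≈ 0.2917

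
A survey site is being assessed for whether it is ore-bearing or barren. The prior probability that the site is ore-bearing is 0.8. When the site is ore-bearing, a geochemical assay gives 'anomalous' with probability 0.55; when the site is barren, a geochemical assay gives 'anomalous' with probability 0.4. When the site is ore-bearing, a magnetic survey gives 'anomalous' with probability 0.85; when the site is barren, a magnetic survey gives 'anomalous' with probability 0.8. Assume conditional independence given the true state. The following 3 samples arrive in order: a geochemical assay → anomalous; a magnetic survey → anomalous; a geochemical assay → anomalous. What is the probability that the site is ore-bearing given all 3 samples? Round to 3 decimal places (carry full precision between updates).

After a geochemical assay='anomalous': P(ore) = 0.55·0.8000 / (0.55·0.8000 + 0.4·0.2000) ≈ 0.8462
After a magnetic survey='anomalous': P(ore) = 0.85·0.8462 / (0.85·0.8462 + 0.8·0.1538) ≈ 0.8539
After a geochemical assay='anomalous': P(ore) = 0.55·0.8539 / (0.55·0.8539 + 0.4·0.1461) ≈ 0.8893

0.889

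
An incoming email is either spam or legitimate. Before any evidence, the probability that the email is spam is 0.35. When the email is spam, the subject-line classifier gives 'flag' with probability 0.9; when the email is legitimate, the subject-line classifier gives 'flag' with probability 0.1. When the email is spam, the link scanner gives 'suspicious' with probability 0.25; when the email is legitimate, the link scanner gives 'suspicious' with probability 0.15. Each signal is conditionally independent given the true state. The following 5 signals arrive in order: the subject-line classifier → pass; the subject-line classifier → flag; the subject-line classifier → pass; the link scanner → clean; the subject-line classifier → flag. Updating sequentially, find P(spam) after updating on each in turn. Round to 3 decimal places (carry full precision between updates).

After the subject-line classifier='pass': P(spam) = 0.1·0.3500 / (0.1·0.3500 + 0.9·0.6500) ≈ 0.0565
After the subject-line classifier='flag': P(spam) = 0.9·0.0565 / (0.9·0.0565 + 0.1·0.9435) ≈ 0.3500
After the subject-line classifier='pass': P(spam) = 0.1·0.3500 / (0.1·0.3500 + 0.9·0.6500) ≈ 0.0565
After the link scanner='clean': P(spam) = 0.75·0.0565 / (0.75·0.0565 + 0.85·0.9435) ≈ 0.0501
After the subject-line classifier='flag': P(spam) = 0.9·0.0501 / (0.9·0.0501 + 0.1·0.9499) ≈ 0.3221

0.322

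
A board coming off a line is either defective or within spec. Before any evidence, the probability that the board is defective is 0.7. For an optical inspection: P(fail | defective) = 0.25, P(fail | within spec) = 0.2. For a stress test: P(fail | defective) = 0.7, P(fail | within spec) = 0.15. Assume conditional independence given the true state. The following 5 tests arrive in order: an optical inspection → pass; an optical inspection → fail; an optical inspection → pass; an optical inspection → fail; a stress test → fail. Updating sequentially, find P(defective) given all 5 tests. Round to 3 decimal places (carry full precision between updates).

0.937

After an optical inspection='pass': P(defective) = 0.75·0.7000 / (0.75·0.7000 + 0.8·0.3000) ≈ 0.6863
After an optical inspection='fail': P(defective) = 0.25·0.6863 / (0.25·0.6863 + 0.2·0.3137) ≈ 0.7322
After an optical inspection='pass': P(defective) = 0.75·0.7322 / (0.75·0.7322 + 0.8·0.2678) ≈ 0.7194
After an optical inspection='fail': P(defective) = 0.25·0.7194 / (0.25·0.7194 + 0.2·0.2806) ≈ 0.7622
After a stress test='fail': P(defective) = 0.7·0.7622 / (0.7·0.7622 + 0.15·0.2378) ≈ 0.9373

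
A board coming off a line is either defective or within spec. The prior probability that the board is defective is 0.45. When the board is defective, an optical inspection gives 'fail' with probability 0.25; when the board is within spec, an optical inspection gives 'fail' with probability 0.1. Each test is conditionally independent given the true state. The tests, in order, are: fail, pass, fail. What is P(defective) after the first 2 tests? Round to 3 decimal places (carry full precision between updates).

After 'fail': P(defective) = 0.25·0.4500 / (0.25·0.4500 + 0.1·0.5500) ≈ 0.6716
After 'pass': P(defective) = 0.75·0.6716 / (0.75·0.6716 + 0.9·0.3284) ≈ 0.6303

0.630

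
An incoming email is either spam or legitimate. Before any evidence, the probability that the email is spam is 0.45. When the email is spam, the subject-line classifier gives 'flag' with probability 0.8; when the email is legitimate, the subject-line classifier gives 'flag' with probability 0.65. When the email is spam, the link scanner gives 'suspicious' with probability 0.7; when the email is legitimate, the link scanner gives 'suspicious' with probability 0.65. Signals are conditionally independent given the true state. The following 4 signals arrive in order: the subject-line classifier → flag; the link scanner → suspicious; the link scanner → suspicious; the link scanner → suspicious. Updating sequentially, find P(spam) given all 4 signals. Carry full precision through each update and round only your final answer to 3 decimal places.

0.557

After the subject-line classifier='flag': P(spam) = 0.8·0.4500 / (0.8·0.4500 + 0.65·0.5500) ≈ 0.5017
After the link scanner='suspicious': P(spam) = 0.7·0.5017 / (0.7·0.5017 + 0.65·0.4983) ≈ 0.5203
After the link scanner='suspicious': P(spam) = 0.7·0.5203 / (0.7·0.5203 + 0.65·0.4797) ≈ 0.5387
After the link scanner='suspicious': P(spam) = 0.7·0.5387 / (0.7·0.5387 + 0.65·0.4613) ≈ 0.5571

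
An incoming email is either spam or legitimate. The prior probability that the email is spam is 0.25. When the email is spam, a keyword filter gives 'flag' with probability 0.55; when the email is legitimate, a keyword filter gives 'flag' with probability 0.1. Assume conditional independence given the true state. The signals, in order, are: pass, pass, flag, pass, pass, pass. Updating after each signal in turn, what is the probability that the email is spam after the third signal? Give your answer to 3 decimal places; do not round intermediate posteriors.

0.314

After 'pass': P(spam) = 0.45·0.2500 / (0.45·0.2500 + 0.9·0.7500) ≈ 0.1429
After 'pass': P(spam) = 0.45·0.1429 / (0.45·0.1429 + 0.9·0.8571) ≈ 0.0769
After 'flag': P(spam) = 0.55·0.0769 / (0.55·0.0769 + 0.1·0.9231) ≈ 0.3143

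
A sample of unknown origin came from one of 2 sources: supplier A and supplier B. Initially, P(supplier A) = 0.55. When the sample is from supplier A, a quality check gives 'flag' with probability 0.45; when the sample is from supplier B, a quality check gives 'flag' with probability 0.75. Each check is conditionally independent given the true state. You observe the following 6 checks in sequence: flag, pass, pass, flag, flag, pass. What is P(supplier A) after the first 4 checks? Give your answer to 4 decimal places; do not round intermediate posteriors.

0.6805

After 'flag': P(supplier A) = 0.45·0.5500 / (0.45·0.5500 + 0.75·0.4500) ≈ 0.4231
After 'pass': P(supplier A) = 0.55·0.4231 / (0.55·0.4231 + 0.25·0.5769) ≈ 0.6173
After 'pass': P(supplier A) = 0.55·0.6173 / (0.55·0.6173 + 0.25·0.3827) ≈ 0.7802
After 'flag': P(supplier A) = 0.45·0.7802 / (0.45·0.7802 + 0.75·0.2198) ≈ 0.6805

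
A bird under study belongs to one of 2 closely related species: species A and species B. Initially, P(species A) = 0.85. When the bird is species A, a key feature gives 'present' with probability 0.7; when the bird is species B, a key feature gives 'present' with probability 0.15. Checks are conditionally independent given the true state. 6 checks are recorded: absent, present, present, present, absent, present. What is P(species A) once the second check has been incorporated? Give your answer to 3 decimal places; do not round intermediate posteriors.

After 'absent': P(species A) = 0.3·0.8500 / (0.3·0.8500 + 0.85·0.1500) ≈ 0.6667
After 'present': P(species A) = 0.7·0.6667 / (0.7·0.6667 + 0.15·0.3333) ≈ 0.9032

0.903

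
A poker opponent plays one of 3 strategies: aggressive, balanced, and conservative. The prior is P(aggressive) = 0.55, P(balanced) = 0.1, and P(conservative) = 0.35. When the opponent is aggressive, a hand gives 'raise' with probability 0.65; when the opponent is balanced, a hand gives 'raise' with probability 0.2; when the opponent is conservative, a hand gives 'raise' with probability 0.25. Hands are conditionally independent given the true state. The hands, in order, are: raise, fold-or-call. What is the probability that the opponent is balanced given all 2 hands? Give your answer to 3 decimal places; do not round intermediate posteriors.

After 'raise': normaliser = 0.65·0.5500 + 0.2·0.1000 + 0.25·0.3500; P(aggressive) ≈ 0.7688, P(balanced) ≈ 0.0430, P(conservative) ≈ 0.1882
After 'fold-or-call': normaliser = 0.35·0.7688 + 0.8·0.0430 + 0.75·0.1882; P(aggressive) ≈ 0.6052, P(balanced) ≈ 0.0774, P(conservative) ≈ 0.3174

0.077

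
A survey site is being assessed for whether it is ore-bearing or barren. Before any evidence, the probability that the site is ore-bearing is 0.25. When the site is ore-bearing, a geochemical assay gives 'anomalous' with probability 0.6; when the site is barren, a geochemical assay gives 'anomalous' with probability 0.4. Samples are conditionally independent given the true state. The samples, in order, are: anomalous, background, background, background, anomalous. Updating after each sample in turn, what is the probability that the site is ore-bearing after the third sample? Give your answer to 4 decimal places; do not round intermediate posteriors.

0.1818

After 'anomalous': P(ore) = 0.6·0.2500 / (0.6·0.2500 + 0.4·0.7500) ≈ 0.3333
After 'background': P(ore) = 0.4·0.3333 / (0.4·0.3333 + 0.6·0.6667) ≈ 0.2500
After 'background': P(ore) = 0.4·0.2500 / (0.4·0.2500 + 0.6·0.7500) ≈ 0.1818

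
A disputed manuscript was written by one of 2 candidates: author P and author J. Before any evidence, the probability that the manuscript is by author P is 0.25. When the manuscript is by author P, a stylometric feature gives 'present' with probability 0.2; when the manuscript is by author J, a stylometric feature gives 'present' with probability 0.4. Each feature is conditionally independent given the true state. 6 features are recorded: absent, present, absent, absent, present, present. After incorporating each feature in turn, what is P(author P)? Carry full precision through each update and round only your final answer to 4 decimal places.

0.0899

Each posterior becomes the prior for the next update.
After 'absent': P(author P) = 0.8·0.2500 / (0.8·0.2500 + 0.6·0.7500) ≈ 0.3077
After 'present': P(author P) = 0.2·0.3077 / (0.2·0.3077 + 0.4·0.6923) ≈ 0.1818
After 'absent': P(author P) = 0.8·0.1818 / (0.8·0.1818 + 0.6·0.8182) ≈ 0.2286
After 'absent': P(author P) = 0.8·0.2286 / (0.8·0.2286 + 0.6·0.7714) ≈ 0.2832
After 'present': P(author P) = 0.2·0.2832 / (0.2·0.2832 + 0.4·0.7168) ≈ 0.1649
After 'present': P(author P) = 0.2·0.1649 / (0.2·0.1649 + 0.4·0.8351) ≈ 0.0899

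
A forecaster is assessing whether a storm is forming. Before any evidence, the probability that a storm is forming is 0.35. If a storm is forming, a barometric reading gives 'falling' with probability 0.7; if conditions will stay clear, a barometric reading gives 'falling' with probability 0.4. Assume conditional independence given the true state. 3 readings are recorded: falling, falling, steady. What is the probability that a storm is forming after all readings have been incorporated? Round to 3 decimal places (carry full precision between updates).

After 'falling': P(storm) = 0.7·0.3500 / (0.7·0.3500 + 0.4·0.6500) ≈ 0.4851
After 'falling': P(storm) = 0.7·0.4851 / (0.7·0.4851 + 0.4·0.5149) ≈ 0.6225
After 'steady': P(storm) = 0.3·0.6225 / (0.3·0.6225 + 0.6·0.3775) ≈ 0.4519

0.452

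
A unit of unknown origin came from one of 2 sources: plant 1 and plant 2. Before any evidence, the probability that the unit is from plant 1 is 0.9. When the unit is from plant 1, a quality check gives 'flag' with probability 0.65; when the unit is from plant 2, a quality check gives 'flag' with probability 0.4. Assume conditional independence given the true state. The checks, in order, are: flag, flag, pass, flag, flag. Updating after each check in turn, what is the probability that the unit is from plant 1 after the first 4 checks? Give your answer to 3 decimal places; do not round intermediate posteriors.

0.957

After 'flag': P(plant 1) = 0.65·0.9000 / (0.65·0.9000 + 0.4·0.1000) ≈ 0.9360
After 'flag': P(plant 1) = 0.65·0.9360 / (0.65·0.9360 + 0.4·0.0640) ≈ 0.9596
After 'pass': P(plant 1) = 0.35·0.9596 / (0.35·0.9596 + 0.6·0.0404) ≈ 0.9327
After 'flag': P(plant 1) = 0.65·0.9327 / (0.65·0.9327 + 0.4·0.0673) ≈ 0.9575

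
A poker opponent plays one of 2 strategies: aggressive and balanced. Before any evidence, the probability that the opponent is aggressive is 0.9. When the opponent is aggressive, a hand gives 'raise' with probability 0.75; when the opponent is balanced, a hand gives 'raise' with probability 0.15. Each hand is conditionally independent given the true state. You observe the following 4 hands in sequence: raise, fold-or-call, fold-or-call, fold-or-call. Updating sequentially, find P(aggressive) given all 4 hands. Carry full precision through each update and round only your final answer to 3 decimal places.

0.534

Apply Bayes' rule sequentially, carrying P(aggressive) forward.
After 'raise': P(aggressive) = 0.75·0.9000 / (0.75·0.9000 + 0.15·0.1000) ≈ 0.9783
After 'fold-or-call': P(aggressive) = 0.25·0.9783 / (0.25·0.9783 + 0.85·0.0217) ≈ 0.9298
After 'fold-or-call': P(aggressive) = 0.25·0.9298 / (0.25·0.9298 + 0.85·0.0702) ≈ 0.7956
After 'fold-or-call': P(aggressive) = 0.25·0.7956 / (0.25·0.7956 + 0.85·0.2044) ≈ 0.5338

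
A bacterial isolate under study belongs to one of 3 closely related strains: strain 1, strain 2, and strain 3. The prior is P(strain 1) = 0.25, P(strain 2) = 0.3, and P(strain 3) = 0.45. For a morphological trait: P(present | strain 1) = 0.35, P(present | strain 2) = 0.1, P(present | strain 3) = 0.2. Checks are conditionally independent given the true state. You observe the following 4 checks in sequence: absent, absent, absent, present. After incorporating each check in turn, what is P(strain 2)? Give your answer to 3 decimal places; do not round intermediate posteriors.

0.238

After 'absent': normaliser = 0.65·0.2500 + 0.9·0.3000 + 0.8·0.4500; P(strain 1) ≈ 0.2050, P(strain 2) ≈ 0.3407, P(strain 3) ≈ 0.4543
After 'absent': normaliser = 0.65·0.2050 + 0.9·0.3407 + 0.8·0.4543; P(strain 1) ≈ 0.1659, P(strain 2) ≈ 0.3817, P(strain 3) ≈ 0.4524
After 'absent': normaliser = 0.65·0.1659 + 0.9·0.3817 + 0.8·0.4524; P(strain 1) ≈ 0.1326, P(strain 2) ≈ 0.4224, P(strain 3) ≈ 0.4450
After 'present': normaliser = 0.35·0.1326 + 0.1·0.4224 + 0.2·0.4450; P(strain 1) ≈ 0.2612, P(strain 2) ≈ 0.2378, P(strain 3) ≈ 0.5010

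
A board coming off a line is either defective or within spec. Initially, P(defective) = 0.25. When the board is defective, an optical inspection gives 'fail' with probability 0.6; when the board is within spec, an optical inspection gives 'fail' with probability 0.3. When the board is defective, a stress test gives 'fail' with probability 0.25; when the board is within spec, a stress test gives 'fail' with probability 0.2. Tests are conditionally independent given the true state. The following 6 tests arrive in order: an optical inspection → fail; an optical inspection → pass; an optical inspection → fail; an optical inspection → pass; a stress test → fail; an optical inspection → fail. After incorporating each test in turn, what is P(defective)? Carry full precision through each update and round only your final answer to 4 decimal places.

0.5212

Apply Bayes' rule sequentially, carrying P(defective) forward.
After an optical inspection='fail': P(defective) = 0.6·0.2500 / (0.6·0.2500 + 0.3·0.7500) ≈ 0.4000
After an optical inspection='pass': P(defective) = 0.4·0.4000 / (0.4·0.4000 + 0.7·0.6000) ≈ 0.2759
After an optical inspection='fail': P(defective) = 0.6·0.2759 / (0.6·0.2759 + 0.3·0.7241) ≈ 0.4324
After an optical inspection='pass': P(defective) = 0.4·0.4324 / (0.4·0.4324 + 0.7·0.5676) ≈ 0.3033
After a stress test='fail': P(defective) = 0.25·0.3033 / (0.25·0.3033 + 0.2·0.6967) ≈ 0.3524
After an optical inspection='fail': P(defective) = 0.6·0.3524 / (0.6·0.3524 + 0.3·0.6476) ≈ 0.5212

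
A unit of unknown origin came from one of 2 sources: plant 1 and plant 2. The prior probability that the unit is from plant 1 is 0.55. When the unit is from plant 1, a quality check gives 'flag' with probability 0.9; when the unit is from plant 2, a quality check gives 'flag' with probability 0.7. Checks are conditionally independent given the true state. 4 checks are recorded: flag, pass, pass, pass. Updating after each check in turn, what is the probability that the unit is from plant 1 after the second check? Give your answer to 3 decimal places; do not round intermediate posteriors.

Each posterior becomes the prior for the next update.
After 'flag': P(plant 1) = 0.9·0.5500 / (0.9·0.5500 + 0.7·0.4500) ≈ 0.6111
After 'pass': P(plant 1) = 0.1·0.6111 / (0.1·0.6111 + 0.3·0.3889) ≈ 0.3438

0.344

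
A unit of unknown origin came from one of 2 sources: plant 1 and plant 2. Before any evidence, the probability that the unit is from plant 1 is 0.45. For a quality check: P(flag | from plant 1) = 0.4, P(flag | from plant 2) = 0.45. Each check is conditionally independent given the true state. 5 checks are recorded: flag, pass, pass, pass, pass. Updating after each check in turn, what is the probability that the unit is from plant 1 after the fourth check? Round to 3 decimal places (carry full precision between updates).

After 'flag': P(plant 1) = 0.4·0.4500 / (0.4·0.4500 + 0.45·0.5500) ≈ 0.4211
After 'pass': P(plant 1) = 0.6·0.4211 / (0.6·0.4211 + 0.55·0.5789) ≈ 0.4424
After 'pass': P(plant 1) = 0.6·0.4424 / (0.6·0.4424 + 0.55·0.5576) ≈ 0.4640
After 'pass': P(plant 1) = 0.6·0.4640 / (0.6·0.4640 + 0.55·0.5360) ≈ 0.4856

0.486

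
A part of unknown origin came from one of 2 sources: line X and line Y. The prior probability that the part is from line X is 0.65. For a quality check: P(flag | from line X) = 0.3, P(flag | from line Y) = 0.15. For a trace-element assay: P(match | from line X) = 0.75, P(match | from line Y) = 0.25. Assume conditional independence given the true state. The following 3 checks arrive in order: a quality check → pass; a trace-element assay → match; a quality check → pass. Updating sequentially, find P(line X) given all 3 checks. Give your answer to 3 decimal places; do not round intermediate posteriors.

After a quality check='pass': P(line X) = 0.7·0.6500 / (0.7·0.6500 + 0.85·0.3500) ≈ 0.6047
After a trace-element assay='match': P(line X) = 0.75·0.6047 / (0.75·0.6047 + 0.25·0.3953) ≈ 0.8211
After a quality check='pass': P(line X) = 0.7·0.8211 / (0.7·0.8211 + 0.85·0.1789) ≈ 0.7907

0.791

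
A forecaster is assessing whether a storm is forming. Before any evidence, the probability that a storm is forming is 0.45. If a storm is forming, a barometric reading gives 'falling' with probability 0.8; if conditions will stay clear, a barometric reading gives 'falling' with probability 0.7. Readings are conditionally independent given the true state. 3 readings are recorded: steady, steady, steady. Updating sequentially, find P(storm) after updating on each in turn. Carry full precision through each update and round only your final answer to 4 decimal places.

0.1951

After 'steady': P(storm) = 0.2·0.4500 / (0.2·0.4500 + 0.3·0.5500) ≈ 0.3529
After 'steady': P(storm) = 0.2·0.3529 / (0.2·0.3529 + 0.3·0.6471) ≈ 0.2667
After 'steady': P(storm) = 0.2·0.2667 / (0.2·0.2667 + 0.3·0.7333) ≈ 0.1951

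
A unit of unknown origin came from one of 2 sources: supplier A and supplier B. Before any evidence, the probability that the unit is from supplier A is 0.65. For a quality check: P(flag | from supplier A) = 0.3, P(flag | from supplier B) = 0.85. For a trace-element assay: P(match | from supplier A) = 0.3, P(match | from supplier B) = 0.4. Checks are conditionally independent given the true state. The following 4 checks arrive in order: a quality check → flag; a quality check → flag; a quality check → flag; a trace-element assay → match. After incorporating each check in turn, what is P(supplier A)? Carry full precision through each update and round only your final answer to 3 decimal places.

After a quality check='flag': P(supplier A) = 0.3·0.6500 / (0.3·0.6500 + 0.85·0.3500) ≈ 0.3959
After a quality check='flag': P(supplier A) = 0.3·0.3959 / (0.3·0.3959 + 0.85·0.6041) ≈ 0.1879
After a quality check='flag': P(supplier A) = 0.3·0.1879 / (0.3·0.1879 + 0.85·0.8121) ≈ 0.0755
After a trace-element assay='match': P(supplier A) = 0.3·0.0755 / (0.3·0.0755 + 0.4·0.9245) ≈ 0.0577

0.058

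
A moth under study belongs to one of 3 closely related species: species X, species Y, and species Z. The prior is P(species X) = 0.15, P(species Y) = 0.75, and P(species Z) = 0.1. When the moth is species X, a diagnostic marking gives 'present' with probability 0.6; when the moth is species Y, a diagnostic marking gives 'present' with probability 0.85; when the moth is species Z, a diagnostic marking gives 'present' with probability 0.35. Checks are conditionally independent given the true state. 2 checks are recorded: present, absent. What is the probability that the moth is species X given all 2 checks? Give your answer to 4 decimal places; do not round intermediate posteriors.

0.2332

Each posterior becomes the prior for the next update.
After 'present': normaliser = 0.6·0.1500 + 0.85·0.7500 + 0.35·0.1000; P(species X) ≈ 0.1180, P(species Y) ≈ 0.8361, P(species Z) ≈ 0.0459
After 'absent': normaliser = 0.4·0.1180 + 0.15·0.8361 + 0.65·0.0459; P(species X) ≈ 0.2332, P(species Y) ≈ 0.6194, P(species Z) ≈ 0.1474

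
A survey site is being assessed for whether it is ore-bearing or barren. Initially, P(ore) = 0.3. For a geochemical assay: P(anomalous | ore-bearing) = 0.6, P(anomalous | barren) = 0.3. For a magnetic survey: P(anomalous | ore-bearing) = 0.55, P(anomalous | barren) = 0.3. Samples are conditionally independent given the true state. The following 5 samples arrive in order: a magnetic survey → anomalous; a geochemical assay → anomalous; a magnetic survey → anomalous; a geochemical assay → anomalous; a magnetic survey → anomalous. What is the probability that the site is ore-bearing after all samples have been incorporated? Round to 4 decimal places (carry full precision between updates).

After a magnetic survey='anomalous': P(ore) = 0.55·0.3000 / (0.55·0.3000 + 0.3·0.7000) ≈ 0.4400
After a geochemical assay='anomalous': P(ore) = 0.6·0.4400 / (0.6·0.4400 + 0.3·0.5600) ≈ 0.6111
After a magnetic survey='anomalous': P(ore) = 0.55·0.6111 / (0.55·0.6111 + 0.3·0.3889) ≈ 0.7423
After a geochemical assay='anomalous': P(ore) = 0.6·0.7423 / (0.6·0.7423 + 0.3·0.2577) ≈ 0.8521
After a magnetic survey='anomalous': P(ore) = 0.55·0.8521 / (0.55·0.8521 + 0.3·0.1479) ≈ 0.9135

0.9135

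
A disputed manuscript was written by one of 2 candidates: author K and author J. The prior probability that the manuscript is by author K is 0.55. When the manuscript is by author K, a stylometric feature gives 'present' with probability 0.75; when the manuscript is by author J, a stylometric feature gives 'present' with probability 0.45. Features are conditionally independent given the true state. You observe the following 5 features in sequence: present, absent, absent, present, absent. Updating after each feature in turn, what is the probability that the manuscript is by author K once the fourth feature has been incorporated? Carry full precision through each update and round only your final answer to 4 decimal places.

After 'present': P(author K) = 0.75·0.5500 / (0.75·0.5500 + 0.45·0.4500) ≈ 0.6707
After 'absent': P(author K) = 0.25·0.6707 / (0.25·0.6707 + 0.55·0.3293) ≈ 0.4808
After 'absent': P(author K) = 0.25·0.4808 / (0.25·0.4808 + 0.55·0.5192) ≈ 0.2962
After 'present': P(author K) = 0.75·0.2962 / (0.75·0.2962 + 0.45·0.7038) ≈ 0.4123

0.4123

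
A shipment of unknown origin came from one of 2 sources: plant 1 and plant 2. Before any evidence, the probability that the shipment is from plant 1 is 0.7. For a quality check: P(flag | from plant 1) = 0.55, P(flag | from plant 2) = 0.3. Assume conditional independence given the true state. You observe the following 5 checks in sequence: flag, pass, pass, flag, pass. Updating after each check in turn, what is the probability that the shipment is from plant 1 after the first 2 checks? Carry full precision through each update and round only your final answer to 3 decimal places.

Apply Bayes' rule sequentially, carrying P(plant 1) forward.
After 'flag': P(plant 1) = 0.55·0.7000 / (0.55·0.7000 + 0.3·0.3000) ≈ 0.8105
After 'pass': P(plant 1) = 0.45·0.8105 / (0.45·0.8105 + 0.7·0.1895) ≈ 0.7333

0.733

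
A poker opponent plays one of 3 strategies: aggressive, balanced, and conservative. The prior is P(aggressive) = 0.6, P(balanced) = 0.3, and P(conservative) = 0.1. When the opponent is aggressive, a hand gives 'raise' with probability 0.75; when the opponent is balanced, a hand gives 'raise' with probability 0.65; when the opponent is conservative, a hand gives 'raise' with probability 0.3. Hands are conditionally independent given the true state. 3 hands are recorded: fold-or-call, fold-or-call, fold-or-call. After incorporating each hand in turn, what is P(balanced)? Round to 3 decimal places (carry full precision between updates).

0.228

After 'fold-or-call': normaliser = 0.25·0.6000 + 0.35·0.3000 + 0.7·0.1000; P(aggressive) ≈ 0.4615, P(balanced) ≈ 0.3231, P(conservative) ≈ 0.2154
After 'fold-or-call': normaliser = 0.25·0.4615 + 0.35·0.3231 + 0.7·0.2154; P(aggressive) ≈ 0.3043, P(balanced) ≈ 0.2982, P(conservative) ≈ 0.3976
After 'fold-or-call': normaliser = 0.25·0.3043 + 0.35·0.2982 + 0.7·0.3976; P(aggressive) ≈ 0.1658, P(balanced) ≈ 0.2275, P(conservative) ≈ 0.6067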